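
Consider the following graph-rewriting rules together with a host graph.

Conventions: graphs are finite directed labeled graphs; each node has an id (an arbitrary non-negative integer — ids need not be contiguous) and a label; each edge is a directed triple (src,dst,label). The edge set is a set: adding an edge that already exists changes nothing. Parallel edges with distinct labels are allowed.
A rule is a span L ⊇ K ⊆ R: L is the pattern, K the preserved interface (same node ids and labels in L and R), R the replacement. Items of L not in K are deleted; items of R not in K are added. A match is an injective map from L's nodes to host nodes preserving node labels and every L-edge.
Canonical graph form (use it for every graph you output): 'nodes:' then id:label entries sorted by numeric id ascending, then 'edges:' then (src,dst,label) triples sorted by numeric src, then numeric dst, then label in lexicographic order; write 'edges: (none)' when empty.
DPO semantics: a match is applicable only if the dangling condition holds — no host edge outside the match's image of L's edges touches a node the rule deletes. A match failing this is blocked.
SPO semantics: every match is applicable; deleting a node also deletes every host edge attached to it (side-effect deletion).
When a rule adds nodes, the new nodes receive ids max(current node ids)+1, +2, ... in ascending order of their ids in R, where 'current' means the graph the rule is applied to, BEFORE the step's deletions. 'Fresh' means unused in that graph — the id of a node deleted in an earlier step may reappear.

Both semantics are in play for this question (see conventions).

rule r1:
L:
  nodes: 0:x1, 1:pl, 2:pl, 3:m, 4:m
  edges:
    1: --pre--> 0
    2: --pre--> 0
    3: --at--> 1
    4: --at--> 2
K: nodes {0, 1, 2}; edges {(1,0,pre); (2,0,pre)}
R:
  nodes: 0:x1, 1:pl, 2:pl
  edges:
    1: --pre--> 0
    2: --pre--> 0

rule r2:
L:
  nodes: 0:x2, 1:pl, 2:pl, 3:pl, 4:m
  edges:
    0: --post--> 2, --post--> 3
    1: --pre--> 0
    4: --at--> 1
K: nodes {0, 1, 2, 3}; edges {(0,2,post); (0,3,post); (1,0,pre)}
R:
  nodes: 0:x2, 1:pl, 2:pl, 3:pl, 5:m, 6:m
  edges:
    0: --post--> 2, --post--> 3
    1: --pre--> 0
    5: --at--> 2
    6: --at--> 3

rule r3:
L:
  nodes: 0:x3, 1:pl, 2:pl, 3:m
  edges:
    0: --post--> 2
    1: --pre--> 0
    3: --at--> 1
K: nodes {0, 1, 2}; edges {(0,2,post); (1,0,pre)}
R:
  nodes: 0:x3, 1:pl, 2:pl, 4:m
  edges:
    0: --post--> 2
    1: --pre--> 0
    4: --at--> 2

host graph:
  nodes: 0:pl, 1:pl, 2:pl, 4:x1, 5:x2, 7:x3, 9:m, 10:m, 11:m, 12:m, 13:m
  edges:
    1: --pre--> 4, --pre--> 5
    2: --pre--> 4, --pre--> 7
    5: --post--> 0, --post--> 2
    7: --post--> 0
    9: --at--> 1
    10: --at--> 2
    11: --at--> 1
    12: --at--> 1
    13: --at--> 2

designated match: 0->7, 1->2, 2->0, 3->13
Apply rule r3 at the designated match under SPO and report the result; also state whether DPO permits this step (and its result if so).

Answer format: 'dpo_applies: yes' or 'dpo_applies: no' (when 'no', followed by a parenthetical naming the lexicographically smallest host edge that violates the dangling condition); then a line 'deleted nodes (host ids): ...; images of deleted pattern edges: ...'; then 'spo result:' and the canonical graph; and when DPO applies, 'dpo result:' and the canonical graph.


dpo_applies: yes
deleted nodes (host ids): 13; images of deleted pattern edges: (13,2,at)
spo result:
nodes: 0:pl, 1:pl, 2:pl, 4:x1, 5:x2, 7:x3, 9:m, 10:m, 11:m, 12:m, 14:m
edges: (1,4,pre); (1,5,pre); (2,4,pre); (2,7,pre); (5,0,post); (5,2,post); (7,0,post); (9,1,at); (10,2,at); (11,1,at); (12,1,at); (14,0,at)
dpo result:
nodes: 0:pl, 1:pl, 2:pl, 4:x1, 5:x2, 7:x3, 9:m, 10:m, 11:m, 12:m, 14:m
edges: (1,4,pre); (1,5,pre); (2,4,pre); (2,7,pre); (5,0,post); (5,2,post); (7,0,post); (9,1,at); (10,2,at); (11,1,at); (12,1,at); (14,0,at)


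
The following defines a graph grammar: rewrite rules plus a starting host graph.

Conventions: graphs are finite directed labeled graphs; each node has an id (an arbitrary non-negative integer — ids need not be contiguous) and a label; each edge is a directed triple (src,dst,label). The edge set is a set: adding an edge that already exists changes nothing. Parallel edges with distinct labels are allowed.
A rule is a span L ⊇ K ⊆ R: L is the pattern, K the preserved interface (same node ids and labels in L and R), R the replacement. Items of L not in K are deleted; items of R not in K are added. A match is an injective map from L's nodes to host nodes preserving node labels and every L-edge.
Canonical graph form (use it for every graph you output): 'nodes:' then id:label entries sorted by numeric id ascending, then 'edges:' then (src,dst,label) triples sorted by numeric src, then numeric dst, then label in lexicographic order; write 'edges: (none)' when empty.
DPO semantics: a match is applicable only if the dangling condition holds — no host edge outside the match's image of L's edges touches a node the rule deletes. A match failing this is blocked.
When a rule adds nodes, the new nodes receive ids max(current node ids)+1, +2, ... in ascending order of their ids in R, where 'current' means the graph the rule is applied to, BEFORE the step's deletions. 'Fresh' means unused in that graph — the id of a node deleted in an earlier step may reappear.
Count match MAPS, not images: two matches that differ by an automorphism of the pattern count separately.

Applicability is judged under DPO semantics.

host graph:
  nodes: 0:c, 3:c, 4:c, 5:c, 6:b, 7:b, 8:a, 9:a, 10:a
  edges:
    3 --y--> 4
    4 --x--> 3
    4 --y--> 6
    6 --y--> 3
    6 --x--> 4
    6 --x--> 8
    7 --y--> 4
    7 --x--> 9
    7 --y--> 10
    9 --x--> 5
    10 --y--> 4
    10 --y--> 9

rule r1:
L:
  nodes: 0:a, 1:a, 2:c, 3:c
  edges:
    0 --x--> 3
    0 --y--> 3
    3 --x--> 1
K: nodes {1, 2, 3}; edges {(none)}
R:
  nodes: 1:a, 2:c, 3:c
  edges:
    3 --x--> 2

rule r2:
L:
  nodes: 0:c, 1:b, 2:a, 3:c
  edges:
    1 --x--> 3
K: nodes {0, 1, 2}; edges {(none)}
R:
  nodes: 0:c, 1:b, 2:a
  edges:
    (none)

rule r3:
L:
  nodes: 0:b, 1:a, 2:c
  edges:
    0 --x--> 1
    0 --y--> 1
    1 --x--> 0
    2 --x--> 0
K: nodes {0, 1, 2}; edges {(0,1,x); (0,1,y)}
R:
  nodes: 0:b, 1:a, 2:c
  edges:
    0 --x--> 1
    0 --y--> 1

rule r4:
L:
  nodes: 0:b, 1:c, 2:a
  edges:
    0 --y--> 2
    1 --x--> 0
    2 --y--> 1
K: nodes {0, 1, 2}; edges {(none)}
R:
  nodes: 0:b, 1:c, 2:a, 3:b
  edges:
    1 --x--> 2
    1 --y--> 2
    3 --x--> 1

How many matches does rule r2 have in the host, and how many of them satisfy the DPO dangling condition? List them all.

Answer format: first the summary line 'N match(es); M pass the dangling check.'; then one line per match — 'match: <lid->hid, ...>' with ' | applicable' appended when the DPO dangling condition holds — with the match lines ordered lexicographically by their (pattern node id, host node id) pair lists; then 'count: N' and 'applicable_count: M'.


9 match(es); 0 pass the dangling check.
match: 0->0, 1->6, 2->8, 3->4
match: 0->0, 1->6, 2->9, 3->4
match: 0->0, 1->6, 2->10, 3->4
match: 0->3, 1->6, 2->8, 3->4
match: 0->3, 1->6, 2->9, 3->4
match: 0->3, 1->6, 2->10, 3->4
match: 0->5, 1->6, 2->8, 3->4
match: 0->5, 1->6, 2->9, 3->4
match: 0->5, 1->6, 2->10, 3->4
count: 9
applicable_count: 0


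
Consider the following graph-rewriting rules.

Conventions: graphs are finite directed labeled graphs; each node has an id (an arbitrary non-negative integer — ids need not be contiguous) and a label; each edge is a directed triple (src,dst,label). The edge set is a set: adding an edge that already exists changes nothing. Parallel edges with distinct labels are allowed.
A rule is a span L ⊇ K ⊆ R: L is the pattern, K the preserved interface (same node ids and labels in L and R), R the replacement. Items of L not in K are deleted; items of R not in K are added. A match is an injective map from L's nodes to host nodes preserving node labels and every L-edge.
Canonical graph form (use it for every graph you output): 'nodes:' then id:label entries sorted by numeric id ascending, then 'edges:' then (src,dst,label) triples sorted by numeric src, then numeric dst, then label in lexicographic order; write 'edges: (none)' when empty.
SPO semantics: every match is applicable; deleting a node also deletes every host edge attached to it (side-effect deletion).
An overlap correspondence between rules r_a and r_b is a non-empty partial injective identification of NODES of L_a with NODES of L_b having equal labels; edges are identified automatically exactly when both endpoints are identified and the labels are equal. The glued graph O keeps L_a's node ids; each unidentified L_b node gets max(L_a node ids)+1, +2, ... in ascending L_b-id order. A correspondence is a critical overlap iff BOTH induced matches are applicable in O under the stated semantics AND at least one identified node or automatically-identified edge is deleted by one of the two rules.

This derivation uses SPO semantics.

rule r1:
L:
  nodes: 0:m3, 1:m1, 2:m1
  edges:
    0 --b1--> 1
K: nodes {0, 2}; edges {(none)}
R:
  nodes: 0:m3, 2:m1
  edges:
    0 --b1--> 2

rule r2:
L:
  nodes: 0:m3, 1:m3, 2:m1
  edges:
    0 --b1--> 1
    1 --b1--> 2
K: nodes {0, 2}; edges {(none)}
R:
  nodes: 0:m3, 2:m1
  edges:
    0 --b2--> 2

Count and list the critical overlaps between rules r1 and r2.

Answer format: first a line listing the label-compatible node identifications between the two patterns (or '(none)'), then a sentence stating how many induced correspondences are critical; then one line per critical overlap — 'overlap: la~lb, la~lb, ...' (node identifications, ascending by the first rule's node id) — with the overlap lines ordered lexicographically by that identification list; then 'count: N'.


label-compatible node identifications between L(r1) and L(r2): 0~0, 0~1, 1~2, 2~2
5 of the induced correspondences are critical overlaps of r1 and r2.
overlap: 0~0, 1~2
overlap: 0~1
overlap: 0~1, 1~2
overlap: 0~1, 2~2
overlap: 1~2
count: 5


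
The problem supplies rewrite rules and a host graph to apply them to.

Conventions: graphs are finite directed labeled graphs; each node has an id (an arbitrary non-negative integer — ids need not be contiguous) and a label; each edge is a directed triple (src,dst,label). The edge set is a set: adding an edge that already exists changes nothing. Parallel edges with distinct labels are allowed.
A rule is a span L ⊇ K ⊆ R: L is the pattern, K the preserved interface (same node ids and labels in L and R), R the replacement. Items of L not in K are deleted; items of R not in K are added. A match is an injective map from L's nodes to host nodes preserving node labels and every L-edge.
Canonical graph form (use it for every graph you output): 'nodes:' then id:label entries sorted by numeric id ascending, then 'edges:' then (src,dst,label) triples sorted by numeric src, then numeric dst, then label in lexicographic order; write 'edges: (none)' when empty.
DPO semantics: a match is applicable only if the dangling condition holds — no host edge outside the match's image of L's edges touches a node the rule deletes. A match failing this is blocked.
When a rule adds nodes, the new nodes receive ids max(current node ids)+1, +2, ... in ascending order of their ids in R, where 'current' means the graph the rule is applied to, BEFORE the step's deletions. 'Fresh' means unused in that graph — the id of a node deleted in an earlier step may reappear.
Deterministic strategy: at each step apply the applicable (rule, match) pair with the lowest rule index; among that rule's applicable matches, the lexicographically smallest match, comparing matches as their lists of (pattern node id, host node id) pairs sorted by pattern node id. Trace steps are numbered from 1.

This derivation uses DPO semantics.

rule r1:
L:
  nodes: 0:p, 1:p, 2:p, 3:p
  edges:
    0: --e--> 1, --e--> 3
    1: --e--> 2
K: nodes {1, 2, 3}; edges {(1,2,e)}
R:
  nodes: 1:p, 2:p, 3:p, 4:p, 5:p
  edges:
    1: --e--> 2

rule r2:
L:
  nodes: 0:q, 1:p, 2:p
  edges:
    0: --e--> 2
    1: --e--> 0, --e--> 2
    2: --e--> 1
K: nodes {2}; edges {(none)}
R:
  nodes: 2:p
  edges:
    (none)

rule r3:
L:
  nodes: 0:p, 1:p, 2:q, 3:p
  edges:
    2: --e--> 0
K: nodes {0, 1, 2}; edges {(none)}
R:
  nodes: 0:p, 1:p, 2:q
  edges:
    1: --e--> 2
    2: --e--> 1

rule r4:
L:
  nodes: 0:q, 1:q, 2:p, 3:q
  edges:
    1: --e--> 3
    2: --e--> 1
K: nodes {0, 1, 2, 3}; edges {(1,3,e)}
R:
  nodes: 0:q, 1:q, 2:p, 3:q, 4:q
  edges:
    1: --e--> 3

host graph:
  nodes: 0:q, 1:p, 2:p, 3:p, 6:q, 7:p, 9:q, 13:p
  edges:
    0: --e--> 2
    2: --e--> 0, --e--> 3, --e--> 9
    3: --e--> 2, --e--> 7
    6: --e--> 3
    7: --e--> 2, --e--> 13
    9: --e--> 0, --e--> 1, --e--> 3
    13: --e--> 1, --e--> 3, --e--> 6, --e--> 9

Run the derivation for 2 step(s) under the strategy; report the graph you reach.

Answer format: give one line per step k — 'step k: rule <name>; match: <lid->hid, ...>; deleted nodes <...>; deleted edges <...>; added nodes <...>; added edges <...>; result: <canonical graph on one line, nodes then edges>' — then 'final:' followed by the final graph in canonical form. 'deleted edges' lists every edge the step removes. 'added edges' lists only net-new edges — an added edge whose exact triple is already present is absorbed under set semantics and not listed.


step 1: rule r4; match: 0->6, 1->9, 2->2, 3->0; deleted nodes (none); deleted edges (2,9,e); added nodes 14; added edges (none); result: nodes: 0:q, 1:p, 2:p, 3:p, 6:q, 7:p, 9:q, 13:p, 14:q edges: (0,2,e); (2,0,e); (2,3,e); (3,2,e); (3,7,e); (6,3,e); (7,2,e); (7,13,e); (9,0,e); (9,1,e); (9,3,e); (13,1,e); (13,3,e); (13,6,e); (13,9,e)
step 2: rule r4; match: 0->6, 1->9, 2->13, 3->0; deleted nodes (none); deleted edges (13,9,e); added nodes 15; added edges (none); result: nodes: 0:q, 1:p, 2:p, 3:p, 6:q, 7:p, 9:q, 13:p, 14:q, 15:q edges: (0,2,e); (2,0,e); (2,3,e); (3,2,e); (3,7,e); (6,3,e); (7,2,e); (7,13,e); (9,0,e); (9,1,e); (9,3,e); (13,1,e); (13,3,e); (13,6,e)
final:
nodes: 0:q, 1:p, 2:p, 3:p, 6:q, 7:p, 9:q, 13:p, 14:q, 15:q
edges: (0,2,e); (2,0,e); (2,3,e); (3,2,e); (3,7,e); (6,3,e); (7,2,e); (7,13,e); (9,0,e); (9,1,e); (9,3,e); (13,1,e); (13,3,e); (13,6,e)


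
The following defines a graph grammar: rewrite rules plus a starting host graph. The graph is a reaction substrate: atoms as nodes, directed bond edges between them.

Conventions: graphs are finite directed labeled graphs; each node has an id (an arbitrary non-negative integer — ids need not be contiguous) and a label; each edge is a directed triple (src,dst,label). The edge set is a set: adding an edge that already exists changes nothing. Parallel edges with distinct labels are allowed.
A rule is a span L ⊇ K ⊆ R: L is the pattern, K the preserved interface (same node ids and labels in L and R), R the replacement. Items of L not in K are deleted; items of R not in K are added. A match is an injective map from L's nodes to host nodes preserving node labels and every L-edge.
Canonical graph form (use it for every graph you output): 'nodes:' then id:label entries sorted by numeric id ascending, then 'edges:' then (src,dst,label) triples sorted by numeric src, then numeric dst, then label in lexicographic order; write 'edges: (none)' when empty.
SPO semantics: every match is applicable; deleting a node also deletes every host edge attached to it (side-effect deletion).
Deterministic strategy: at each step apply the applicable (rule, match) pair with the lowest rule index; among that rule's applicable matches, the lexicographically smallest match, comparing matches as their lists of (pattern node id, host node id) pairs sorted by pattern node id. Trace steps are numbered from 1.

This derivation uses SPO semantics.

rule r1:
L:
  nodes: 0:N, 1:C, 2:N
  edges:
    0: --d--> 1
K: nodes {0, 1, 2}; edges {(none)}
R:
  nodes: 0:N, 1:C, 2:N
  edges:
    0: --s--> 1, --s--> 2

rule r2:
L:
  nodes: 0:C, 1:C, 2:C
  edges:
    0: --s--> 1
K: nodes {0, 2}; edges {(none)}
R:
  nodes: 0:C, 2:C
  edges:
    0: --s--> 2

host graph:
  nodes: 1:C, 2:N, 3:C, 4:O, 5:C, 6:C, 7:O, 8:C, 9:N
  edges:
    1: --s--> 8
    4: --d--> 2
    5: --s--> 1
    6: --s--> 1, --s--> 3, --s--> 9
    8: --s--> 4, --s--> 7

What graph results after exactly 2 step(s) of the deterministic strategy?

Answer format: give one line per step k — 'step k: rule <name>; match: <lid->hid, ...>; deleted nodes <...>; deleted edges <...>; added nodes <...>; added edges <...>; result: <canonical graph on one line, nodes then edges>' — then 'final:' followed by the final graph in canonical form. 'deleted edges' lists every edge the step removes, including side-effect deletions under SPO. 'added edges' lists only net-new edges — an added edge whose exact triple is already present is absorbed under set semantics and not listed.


step 1: rule r2; match: 0->1, 1->8, 2->3; deleted nodes 8; deleted edges (1,8,s); (8,4,s); (8,7,s); added nodes (none); added edges (1,3,s); result: nodes: 1:C, 2:N, 3:C, 4:O, 5:C, 6:C, 7:O, 9:N edges: (1,3,s); (4,2,d); (5,1,s); (6,1,s); (6,3,s); (6,9,s)
step 2: rule r2; match: 0->1, 1->3, 2->5; deleted nodes 3; deleted edges (1,3,s); (6,3,s); added nodes (none); added edges (1,5,s); result: nodes: 1:C, 2:N, 4:O, 5:C, 6:C, 7:O, 9:N edges: (1,5,s); (4,2,d); (5,1,s); (6,1,s); (6,9,s)
final:
nodes: 1:C, 2:N, 4:O, 5:C, 6:C, 7:O, 9:N
edges: (1,5,s); (4,2,d); (5,1,s); (6,1,s); (6,9,s)


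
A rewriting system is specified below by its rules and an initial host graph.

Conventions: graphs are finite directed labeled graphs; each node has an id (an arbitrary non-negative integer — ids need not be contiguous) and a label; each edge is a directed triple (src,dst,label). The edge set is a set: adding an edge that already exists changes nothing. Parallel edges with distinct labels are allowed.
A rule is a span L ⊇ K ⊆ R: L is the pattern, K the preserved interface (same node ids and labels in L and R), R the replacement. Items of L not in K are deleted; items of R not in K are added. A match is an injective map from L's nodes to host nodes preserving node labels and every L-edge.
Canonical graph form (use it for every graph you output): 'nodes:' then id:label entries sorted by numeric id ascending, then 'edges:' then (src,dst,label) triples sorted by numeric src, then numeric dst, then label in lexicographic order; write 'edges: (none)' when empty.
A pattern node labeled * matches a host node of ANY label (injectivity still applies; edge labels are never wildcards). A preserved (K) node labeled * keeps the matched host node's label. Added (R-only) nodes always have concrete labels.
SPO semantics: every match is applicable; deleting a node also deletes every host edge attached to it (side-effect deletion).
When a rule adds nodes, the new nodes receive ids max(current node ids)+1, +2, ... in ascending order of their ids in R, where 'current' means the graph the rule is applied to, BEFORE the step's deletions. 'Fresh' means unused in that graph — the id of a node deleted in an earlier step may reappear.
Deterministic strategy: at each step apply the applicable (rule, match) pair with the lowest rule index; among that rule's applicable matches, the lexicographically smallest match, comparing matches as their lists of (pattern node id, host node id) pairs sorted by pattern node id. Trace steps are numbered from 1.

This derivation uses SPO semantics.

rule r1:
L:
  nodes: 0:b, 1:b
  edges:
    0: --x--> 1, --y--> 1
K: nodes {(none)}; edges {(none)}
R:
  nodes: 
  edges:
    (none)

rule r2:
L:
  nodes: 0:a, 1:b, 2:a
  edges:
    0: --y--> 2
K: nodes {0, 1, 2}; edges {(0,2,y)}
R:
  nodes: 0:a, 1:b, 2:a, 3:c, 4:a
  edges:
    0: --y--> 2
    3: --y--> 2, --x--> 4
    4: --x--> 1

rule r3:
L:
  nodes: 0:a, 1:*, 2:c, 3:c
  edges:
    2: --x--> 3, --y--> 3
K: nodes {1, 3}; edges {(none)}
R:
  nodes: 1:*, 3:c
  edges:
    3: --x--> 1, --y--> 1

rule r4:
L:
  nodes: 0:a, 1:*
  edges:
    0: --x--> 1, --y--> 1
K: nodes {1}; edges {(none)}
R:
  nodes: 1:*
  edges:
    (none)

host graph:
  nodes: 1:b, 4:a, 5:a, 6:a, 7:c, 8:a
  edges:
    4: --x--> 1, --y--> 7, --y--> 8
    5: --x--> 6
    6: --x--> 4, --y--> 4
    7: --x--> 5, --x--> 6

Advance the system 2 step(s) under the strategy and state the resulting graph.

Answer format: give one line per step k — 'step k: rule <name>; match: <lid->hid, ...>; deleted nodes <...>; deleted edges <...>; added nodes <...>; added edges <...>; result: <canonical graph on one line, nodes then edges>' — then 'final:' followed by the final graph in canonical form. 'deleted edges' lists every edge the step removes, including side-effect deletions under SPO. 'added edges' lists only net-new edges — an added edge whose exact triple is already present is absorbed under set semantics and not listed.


step 1: rule r2; match: 0->4, 1->1, 2->8; deleted nodes (none); deleted edges (none); added nodes 9, 10; added edges (9,8,y); (9,10,x); (10,1,x); result: nodes: 1:b, 4:a, 5:a, 6:a, 7:c, 8:a, 9:c, 10:a edges: (4,1,x); (4,7,y); (4,8,y); (5,6,x); (6,4,x); (6,4,y); (7,5,x); (7,6,x); (9,8,y); (9,10,x); (10,1,x)
step 2: rule r2; match: 0->4, 1->1, 2->8; deleted nodes (none); deleted edges (none); added nodes 11, 12; added edges (11,8,y); (11,12,x); (12,1,x); result: nodes: 1:b, 4:a, 5:a, 6:a, 7:c, 8:a, 9:c, 10:a, 11:c, 12:a edges: (4,1,x); (4,7,y); (4,8,y); (5,6,x); (6,4,x); (6,4,y); (7,5,x); (7,6,x); (9,8,y); (9,10,x); (10,1,x); (11,8,y); (11,12,x); (12,1,x)
final:
nodes: 1:b, 4:a, 5:a, 6:a, 7:c, 8:a, 9:c, 10:a, 11:c, 12:a
edges: (4,1,x); (4,7,y); (4,8,y); (5,6,x); (6,4,x); (6,4,y); (7,5,x); (7,6,x); (9,8,y); (9,10,x); (10,1,x); (11,8,y); (11,12,x); (12,1,x)


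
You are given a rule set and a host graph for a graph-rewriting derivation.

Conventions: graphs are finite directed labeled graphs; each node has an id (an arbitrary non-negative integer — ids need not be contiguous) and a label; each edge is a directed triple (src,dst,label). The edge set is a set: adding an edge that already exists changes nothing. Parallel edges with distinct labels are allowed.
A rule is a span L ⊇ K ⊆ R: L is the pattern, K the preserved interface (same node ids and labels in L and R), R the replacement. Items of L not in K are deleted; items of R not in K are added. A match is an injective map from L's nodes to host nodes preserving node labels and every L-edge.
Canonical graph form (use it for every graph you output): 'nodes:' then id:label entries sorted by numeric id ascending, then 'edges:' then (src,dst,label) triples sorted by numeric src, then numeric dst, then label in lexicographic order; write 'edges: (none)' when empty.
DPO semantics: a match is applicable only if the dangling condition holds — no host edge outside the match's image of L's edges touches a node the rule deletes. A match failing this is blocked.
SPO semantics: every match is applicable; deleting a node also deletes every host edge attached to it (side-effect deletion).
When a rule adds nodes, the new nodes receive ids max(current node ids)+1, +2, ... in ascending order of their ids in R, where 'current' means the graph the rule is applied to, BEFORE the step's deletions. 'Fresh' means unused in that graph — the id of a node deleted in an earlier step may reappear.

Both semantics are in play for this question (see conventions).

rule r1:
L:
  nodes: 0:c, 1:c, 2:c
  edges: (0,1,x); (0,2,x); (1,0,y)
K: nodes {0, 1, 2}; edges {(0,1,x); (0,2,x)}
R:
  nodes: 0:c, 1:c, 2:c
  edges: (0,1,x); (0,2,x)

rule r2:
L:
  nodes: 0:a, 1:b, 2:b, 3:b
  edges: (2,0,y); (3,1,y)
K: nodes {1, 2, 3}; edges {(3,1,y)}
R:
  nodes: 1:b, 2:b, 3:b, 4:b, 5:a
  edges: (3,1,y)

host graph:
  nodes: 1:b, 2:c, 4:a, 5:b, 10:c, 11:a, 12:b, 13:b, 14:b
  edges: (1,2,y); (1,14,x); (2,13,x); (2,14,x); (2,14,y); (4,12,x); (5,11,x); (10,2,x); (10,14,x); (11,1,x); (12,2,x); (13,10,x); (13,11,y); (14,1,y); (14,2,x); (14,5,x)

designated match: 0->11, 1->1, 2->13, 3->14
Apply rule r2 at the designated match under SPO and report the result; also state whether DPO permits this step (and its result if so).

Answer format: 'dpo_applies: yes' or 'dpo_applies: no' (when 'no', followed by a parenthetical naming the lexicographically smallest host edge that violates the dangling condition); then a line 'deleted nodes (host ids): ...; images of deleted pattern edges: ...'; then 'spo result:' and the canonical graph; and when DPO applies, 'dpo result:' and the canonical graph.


dpo_applies: no
(the rule deletes node 11, which keeps host edge (5,11,x) outside the match image — the dangling condition fails, DPO blocks; SPO proceeds and side-deletes such edges)
deleted nodes (host ids): 11; images of deleted pattern edges: (13,11,y)
spo result:
nodes: 1:b, 2:c, 4:a, 5:b, 10:c, 12:b, 13:b, 14:b, 15:b, 16:a
edges: (1,2,y); (1,14,x); (2,13,x); (2,14,x); (2,14,y); (4,12,x); (10,2,x); (10,14,x); (12,2,x); (13,10,x); (14,1,y); (14,2,x); (14,5,x)


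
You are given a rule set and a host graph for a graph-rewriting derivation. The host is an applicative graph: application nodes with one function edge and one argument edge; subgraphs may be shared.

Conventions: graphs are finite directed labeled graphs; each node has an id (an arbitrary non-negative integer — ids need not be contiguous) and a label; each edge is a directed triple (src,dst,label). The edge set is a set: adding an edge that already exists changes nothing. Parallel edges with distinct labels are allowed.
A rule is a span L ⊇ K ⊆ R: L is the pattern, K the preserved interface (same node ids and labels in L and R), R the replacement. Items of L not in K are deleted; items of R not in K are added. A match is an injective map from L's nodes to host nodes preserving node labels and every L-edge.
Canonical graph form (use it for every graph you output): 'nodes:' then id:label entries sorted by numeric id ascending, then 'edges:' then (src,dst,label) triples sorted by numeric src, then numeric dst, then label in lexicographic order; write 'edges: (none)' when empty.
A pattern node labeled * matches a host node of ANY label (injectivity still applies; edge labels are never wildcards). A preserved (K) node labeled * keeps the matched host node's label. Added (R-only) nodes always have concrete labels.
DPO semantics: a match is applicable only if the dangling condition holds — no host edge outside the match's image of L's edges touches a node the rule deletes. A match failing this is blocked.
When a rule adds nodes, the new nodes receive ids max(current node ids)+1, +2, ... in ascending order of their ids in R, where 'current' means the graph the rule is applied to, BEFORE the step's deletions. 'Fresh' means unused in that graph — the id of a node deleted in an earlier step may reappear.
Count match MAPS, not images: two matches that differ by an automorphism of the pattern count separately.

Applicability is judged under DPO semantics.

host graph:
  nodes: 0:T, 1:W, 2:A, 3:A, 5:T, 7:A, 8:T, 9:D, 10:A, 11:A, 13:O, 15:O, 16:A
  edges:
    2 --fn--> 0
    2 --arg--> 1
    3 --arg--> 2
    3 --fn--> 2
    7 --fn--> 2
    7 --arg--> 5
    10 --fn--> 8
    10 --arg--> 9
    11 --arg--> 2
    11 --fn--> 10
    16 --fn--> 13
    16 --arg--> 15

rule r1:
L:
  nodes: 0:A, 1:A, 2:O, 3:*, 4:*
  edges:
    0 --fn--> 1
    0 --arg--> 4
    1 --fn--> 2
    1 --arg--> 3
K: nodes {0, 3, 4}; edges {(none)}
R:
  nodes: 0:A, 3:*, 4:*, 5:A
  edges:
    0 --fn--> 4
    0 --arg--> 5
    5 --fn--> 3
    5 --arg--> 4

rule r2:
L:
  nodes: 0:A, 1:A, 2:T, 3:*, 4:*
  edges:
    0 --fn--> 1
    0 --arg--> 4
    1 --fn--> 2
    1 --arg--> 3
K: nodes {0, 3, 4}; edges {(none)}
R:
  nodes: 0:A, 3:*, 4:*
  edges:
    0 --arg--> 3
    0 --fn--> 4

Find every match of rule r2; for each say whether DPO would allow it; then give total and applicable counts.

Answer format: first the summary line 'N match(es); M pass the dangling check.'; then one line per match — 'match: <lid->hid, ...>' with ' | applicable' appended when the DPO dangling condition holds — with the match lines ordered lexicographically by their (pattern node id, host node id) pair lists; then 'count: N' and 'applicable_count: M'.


2 match(es); 1 pass the dangling check.
match: 0->7, 1->2, 2->0, 3->1, 4->5
match: 0->11, 1->10, 2->8, 3->9, 4->2 | applicable
count: 2
applicable_count: 1


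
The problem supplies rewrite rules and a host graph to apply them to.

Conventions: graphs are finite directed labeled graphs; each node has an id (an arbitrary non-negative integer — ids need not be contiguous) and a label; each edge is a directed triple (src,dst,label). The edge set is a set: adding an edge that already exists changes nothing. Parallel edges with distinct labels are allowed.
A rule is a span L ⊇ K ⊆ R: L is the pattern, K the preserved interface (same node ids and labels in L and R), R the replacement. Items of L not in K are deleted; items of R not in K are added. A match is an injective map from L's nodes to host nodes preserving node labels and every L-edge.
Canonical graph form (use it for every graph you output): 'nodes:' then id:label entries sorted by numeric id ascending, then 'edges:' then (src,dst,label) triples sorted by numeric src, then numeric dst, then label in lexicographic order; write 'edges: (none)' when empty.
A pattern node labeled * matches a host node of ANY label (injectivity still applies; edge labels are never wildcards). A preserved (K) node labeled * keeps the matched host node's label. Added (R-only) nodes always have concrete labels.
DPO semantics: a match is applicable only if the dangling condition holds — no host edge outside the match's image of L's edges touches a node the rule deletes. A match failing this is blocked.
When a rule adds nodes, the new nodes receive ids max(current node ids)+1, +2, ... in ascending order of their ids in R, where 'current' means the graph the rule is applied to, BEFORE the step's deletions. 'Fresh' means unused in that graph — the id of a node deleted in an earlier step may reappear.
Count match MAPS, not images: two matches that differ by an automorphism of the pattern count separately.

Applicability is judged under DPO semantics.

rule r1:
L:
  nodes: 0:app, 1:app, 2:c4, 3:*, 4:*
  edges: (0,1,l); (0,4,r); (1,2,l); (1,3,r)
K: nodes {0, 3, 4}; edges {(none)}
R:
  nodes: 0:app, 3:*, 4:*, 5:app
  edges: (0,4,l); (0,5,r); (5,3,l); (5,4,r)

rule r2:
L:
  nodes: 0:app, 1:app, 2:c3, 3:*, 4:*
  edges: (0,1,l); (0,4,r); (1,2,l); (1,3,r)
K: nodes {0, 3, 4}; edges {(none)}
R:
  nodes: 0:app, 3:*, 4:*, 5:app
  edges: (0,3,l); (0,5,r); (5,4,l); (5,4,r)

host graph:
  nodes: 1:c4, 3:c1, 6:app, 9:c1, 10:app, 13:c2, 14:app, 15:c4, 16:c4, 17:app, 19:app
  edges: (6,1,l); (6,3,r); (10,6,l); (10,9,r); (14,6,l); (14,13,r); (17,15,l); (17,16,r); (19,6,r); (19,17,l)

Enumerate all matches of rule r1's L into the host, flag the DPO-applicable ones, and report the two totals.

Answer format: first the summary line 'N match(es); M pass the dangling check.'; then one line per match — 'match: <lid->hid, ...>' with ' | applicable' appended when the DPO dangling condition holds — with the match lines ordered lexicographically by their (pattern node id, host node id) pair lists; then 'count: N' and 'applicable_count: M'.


3 match(es); 1 pass the dangling check.
match: 0->10, 1->6, 2->1, 3->3, 4->9
match: 0->14, 1->6, 2->1, 3->3, 4->13
match: 0->19, 1->17, 2->15, 3->16, 4->6 | applicable
count: 3
applicable_count: 1


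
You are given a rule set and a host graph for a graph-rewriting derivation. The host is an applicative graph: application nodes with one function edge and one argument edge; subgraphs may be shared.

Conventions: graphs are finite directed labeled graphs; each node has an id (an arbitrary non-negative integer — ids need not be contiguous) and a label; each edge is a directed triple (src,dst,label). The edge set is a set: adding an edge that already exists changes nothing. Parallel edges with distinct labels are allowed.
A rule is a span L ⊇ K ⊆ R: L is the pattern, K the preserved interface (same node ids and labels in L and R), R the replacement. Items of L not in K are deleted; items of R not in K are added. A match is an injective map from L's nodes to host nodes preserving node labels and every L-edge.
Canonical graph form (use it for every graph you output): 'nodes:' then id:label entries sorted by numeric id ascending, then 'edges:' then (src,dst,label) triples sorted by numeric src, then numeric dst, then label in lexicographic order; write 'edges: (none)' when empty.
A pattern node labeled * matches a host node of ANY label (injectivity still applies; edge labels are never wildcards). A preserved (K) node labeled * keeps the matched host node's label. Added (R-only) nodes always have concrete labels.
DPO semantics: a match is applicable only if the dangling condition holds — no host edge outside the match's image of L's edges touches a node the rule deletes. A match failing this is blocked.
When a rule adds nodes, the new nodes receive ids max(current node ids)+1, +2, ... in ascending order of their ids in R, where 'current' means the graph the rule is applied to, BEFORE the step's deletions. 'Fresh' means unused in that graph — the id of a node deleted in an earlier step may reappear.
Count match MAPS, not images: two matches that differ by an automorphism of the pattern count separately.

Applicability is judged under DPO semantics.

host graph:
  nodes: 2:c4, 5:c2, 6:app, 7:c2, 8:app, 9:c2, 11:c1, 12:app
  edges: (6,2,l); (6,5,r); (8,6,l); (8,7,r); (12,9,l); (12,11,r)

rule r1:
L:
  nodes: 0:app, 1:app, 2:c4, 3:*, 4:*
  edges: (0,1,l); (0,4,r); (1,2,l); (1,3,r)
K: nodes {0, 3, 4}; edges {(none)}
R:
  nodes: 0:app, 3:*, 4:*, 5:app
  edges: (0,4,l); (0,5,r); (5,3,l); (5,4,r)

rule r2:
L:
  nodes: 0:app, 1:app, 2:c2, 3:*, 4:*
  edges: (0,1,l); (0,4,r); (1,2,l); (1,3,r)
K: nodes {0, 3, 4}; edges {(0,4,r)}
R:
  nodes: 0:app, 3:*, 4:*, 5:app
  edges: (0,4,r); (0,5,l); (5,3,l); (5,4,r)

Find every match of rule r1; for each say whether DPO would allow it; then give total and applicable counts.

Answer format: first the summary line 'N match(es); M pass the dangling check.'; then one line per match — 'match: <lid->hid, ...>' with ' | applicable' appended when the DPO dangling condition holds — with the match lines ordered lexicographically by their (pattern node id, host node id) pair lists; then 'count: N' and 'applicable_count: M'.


1 match(es); 1 pass the dangling check.
match: 0->8, 1->6, 2->2, 3->5, 4->7 | applicable
count: 1
applicable_count: 1


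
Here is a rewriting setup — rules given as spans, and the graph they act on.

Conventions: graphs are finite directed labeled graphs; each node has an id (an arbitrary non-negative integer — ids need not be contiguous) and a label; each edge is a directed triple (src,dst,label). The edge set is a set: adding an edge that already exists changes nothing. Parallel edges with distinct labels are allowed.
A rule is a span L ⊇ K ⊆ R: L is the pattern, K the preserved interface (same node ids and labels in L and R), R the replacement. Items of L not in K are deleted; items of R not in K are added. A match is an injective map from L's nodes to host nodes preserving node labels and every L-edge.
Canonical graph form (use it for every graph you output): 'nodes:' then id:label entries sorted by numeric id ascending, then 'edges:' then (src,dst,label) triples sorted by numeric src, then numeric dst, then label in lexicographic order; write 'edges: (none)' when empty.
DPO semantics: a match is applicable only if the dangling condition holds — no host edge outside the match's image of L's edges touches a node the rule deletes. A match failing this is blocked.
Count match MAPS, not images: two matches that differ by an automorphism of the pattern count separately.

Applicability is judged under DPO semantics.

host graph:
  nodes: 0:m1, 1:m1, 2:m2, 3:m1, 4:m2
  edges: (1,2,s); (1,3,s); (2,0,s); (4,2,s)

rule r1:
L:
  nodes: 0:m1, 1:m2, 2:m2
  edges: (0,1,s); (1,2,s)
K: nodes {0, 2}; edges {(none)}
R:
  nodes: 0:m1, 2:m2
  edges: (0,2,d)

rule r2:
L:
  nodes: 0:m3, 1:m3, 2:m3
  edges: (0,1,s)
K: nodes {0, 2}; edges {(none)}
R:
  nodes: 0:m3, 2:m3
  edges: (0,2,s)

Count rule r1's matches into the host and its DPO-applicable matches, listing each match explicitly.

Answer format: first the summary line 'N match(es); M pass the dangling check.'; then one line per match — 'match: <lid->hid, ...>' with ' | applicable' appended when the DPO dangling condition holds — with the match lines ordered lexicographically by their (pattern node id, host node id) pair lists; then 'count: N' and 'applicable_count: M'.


0 match(es); 0 pass the dangling check.
count: 0
applicable_count: 0


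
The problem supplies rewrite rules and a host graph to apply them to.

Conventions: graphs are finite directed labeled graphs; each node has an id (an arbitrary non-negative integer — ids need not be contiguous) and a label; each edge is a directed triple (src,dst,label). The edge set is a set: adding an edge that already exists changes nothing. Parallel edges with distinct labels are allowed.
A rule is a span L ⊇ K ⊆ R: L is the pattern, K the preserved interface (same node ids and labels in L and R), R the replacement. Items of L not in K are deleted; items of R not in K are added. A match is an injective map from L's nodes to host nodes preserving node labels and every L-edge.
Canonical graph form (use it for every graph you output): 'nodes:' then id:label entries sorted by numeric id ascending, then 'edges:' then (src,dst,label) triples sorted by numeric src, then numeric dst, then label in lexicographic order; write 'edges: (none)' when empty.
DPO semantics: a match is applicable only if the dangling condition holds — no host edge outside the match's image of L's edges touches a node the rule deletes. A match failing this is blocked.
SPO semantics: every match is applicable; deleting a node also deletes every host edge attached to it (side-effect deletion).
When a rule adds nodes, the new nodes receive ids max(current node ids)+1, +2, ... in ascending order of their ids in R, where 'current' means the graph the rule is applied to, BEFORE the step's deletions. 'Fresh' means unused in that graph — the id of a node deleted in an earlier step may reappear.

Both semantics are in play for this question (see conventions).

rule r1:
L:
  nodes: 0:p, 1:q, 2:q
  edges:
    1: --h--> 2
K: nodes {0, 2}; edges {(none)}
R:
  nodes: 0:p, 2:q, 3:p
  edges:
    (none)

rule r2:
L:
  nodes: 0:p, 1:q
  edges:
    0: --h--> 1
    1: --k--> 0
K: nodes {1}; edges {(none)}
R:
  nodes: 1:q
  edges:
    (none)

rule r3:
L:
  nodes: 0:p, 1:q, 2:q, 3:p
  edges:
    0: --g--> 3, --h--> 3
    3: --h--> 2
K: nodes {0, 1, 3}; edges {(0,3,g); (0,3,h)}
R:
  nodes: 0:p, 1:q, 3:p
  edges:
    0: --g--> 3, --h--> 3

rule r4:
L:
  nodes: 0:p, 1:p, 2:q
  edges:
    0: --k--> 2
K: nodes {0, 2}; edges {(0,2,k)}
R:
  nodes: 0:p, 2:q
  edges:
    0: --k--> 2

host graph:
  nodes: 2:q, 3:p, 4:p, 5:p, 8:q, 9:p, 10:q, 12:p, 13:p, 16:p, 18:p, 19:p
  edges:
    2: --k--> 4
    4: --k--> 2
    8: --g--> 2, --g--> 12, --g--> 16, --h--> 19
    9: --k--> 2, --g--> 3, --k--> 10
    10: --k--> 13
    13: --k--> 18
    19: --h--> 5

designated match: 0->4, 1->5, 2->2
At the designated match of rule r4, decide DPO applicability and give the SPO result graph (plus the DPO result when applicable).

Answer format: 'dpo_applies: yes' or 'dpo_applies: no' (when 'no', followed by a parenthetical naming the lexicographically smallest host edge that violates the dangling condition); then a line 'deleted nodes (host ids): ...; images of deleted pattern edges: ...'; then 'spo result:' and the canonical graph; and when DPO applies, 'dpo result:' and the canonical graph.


dpo_applies: no
(the rule deletes node 5, which keeps host edge (19,5,h) outside the match image — the dangling condition fails, DPO blocks; SPO proceeds and side-deletes such edges)
deleted nodes (host ids): 5; images of deleted pattern edges: (none)
spo result:
nodes: 2:q, 3:p, 4:p, 8:q, 9:p, 10:q, 12:p, 13:p, 16:p, 18:p, 19:p
edges: (2,4,k); (4,2,k); (8,2,g); (8,12,g); (8,16,g); (8,19,h); (9,2,k); (9,3,g); (9,10,k); (10,13,k); (13,18,k)


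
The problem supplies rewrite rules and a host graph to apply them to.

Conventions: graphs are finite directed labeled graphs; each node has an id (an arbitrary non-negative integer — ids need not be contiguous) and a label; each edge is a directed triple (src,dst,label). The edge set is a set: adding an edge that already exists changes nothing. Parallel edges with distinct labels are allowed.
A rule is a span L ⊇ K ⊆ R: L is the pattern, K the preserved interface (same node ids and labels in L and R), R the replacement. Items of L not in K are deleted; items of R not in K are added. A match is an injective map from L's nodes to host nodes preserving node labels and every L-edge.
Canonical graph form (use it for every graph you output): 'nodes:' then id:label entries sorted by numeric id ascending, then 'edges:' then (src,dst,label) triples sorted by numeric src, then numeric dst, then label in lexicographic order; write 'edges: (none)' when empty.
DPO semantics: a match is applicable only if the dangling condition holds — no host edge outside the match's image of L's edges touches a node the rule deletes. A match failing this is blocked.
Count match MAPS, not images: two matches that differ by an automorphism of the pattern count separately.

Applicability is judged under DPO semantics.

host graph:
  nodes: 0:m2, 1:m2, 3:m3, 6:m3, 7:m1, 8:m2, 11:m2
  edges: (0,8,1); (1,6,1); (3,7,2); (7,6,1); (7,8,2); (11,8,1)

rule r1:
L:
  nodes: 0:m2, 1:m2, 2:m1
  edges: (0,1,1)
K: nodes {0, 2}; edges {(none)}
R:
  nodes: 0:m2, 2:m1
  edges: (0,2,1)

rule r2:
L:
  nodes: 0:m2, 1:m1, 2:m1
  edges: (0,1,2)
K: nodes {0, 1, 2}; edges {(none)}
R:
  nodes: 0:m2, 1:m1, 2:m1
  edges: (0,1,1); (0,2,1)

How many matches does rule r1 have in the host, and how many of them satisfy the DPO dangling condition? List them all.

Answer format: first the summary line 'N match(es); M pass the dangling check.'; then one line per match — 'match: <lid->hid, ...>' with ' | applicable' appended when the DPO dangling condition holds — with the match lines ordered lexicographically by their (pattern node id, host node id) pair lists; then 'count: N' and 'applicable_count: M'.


2 match(es); 0 pass the dangling check.
match: 0->0, 1->8, 2->7
match: 0->11, 1->8, 2->7
count: 2
applicable_count: 0
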